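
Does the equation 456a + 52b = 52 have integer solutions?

yes

gcd(456, 52) = 4.
4 divides 52, so integer solutions exist.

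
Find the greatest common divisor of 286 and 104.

26

gcd(286, 104) = 26  (286 = 2*104 + 78, 104 = 1*78 + 26, 78 = 3*26).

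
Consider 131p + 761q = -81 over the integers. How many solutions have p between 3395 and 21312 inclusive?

gcd(761, 131) = 1  (761 = 5·131 + 106, 131 = 1·106 + 25, 106 = 4·25 + 6, 25 = 4·6 + 1, 6 = 6·1).
Back-substituting, 131·(122) + 761·(-21) = 1.
Scale by -81: particular solution (-9882, 1701); reduce p mod 761: (11, -2).
General solution: p = 11 + 761t, q = -2 - 131t for integer t.
3395 ≤ 11 + 761t ≤ 21312 gives t ∈ [5, 27], which is 23 values.

23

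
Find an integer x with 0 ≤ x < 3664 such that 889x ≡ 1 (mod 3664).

441

gcd(3664, 889) = 1.
By Bézout, 889×(441) + 3664×(-107) = 1.
So 889×441 ≡ 1 (mod 3664), and 441 mod 3664 = 441.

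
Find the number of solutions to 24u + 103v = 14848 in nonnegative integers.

6

gcd(103, 24) = 1.
By Bézout, 24·(-30) + 103·(7) = 1.
One solution: (35, 136).
General: u = 35 + 103t, v = 136 - 24t.
u ≥ 0 ⇒ t ≥ 0; v ≥ 0 ⇒ t ≤ 5. So t ∈ [0, 5]: 6 solutions.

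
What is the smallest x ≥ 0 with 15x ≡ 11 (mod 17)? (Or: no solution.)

gcd(17, 15):
  17 = 1×15 + 2
  15 = 7×2 + 1
  2 = 2×1
so gcd(17, 15) = 1.
1 divides 11, so solutions exist.
Back-substitute for Bézout coefficients:
  1 = 15 - 7×2
  ... = 15×(8) + 17×(-7)
So 15×(8) ≡ 1 (mod 17); multiply by 11: x ≡ 88 (mod 17).
Smallest nonnegative: x = 88 mod 17 = 3.

3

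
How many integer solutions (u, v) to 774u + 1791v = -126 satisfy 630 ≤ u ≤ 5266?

gcd(1791, 774):
  1791 = 2·774 + 243
  774 = 3·243 + 45
  243 = 5·45 + 18
  45 = 2·18 + 9
  18 = 2·9
so gcd(1791, 774) = 9.
Back-substitute for Bézout coefficients:
  9 = 45 - 2·18
  ... = 774·(81) + 1791·(-35)
Scale by -14: particular solution (-1134, 490); reduce u mod 199: (60, -26).
General solution: u = 60 + 199t, v = -26 - 86t for integer t.
630 ≤ 60 + 199t ≤ 5266 gives t ∈ [3, 26], which is 24 values.

24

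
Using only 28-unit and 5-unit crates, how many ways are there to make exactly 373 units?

3

Need nonnegative integers with 28j + 5k = 373.
gcd(28, 5) = 1, and 28·(2) + 5·(-11) = 1.
So (j₀, k₀) = (746, -4103); general j = 746 + 5t, k = -4103 - 28t.
j ≥ 0 ⇒ t ≥ -149; k ≥ 0 ⇒ t ≤ -147. That's 3 values of t.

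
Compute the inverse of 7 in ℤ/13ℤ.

gcd(13, 7) = 1.
By Bézout, 7*(2) + 13*(-1) = 1.
So 7*2 ≡ 1 (mod 13), and 2 mod 13 = 2.

2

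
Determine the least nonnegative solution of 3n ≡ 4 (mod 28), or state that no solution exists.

gcd(28, 3) = 1.
1 divides 4, so solutions exist.
By Bézout, 3*(-9) + 28*(1) = 1.
So 3*(-9) ≡ 1 (mod 28); multiply by 4: n ≡ -36 (mod 28).
Smallest nonnegative: n = -36 mod 28 = 20.

20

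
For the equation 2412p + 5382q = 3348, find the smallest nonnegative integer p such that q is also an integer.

gcd(5382, 2412) = 18  (5382 = 2·2412 + 558, 2412 = 4·558 + 180, 558 = 3·180 + 18, 180 = 10·18).
18 divides 3348, so solutions exist.
Back-substituting, 2412·(-29) + 5382·(13) = 18.
Scale by 3348/18 = 186: (p₀, q₀) = (-5394, 2418).
General solution: p = -5394 + 299t, q = 2418 - 134t for integer t.
p ≥ 0: smallest is -5394 mod 299 = 287 (at t = 19), with q = -128.

287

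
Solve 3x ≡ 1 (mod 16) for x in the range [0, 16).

gcd(16, 3) = 1  (16 = 5*3 + 1, 3 = 3*1).
Back-substituting, 3*(-5) + 16*(1) = 1.
So 3*-5 ≡ 1 (mod 16), and -5 mod 16 = 11.

11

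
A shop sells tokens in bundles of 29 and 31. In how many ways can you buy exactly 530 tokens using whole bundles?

1

Need nonnegative integers with 29j + 31k = 530.
gcd(29, 31) = 1, and 29·(15) + 31·(-14) = 1.
So (j₀, k₀) = (7950, -7420); general j = 7950 + 31t, k = -7420 - 29t.
j ≥ 0 ⇒ t ≥ -256; k ≥ 0 ⇒ t ≤ -256. That's 1 value of t.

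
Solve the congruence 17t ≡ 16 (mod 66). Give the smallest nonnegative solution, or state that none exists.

32

gcd(66, 17) = 1.
1 divides 16, so solutions exist.
By Bézout, 17×(-31) + 66×(8) = 1.
So 17×(-31) ≡ 1 (mod 66); multiply by 16: t ≡ -496 (mod 66).
Smallest nonnegative: t = -496 mod 66 = 32.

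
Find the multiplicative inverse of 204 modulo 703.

gcd(703, 204):
  703 = 3*204 + 91
  204 = 2*91 + 22
  91 = 4*22 + 3
  22 = 7*3 + 1
  3 = 3*1
so gcd(703, 204) = 1.
Back-substitute for Bézout coefficients:
  1 = 22 - 7*3
  ... = 204*(224) + 703*(-65)
So 204*224 ≡ 1 (mod 703), and 224 mod 703 = 224.

224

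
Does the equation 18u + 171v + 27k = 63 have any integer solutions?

yes

gcd(171, 18):
  171 = 9·18 + 9
  18 = 2·9
so gcd(171, 18) = 9.
gcd(9, 27) = 9.
9 divides 63, so integer solutions exist.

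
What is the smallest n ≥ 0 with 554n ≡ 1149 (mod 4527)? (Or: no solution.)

1857

gcd(4527, 554) = 1  (4527 = 8·554 + 95, 554 = 5·95 + 79, 95 = 1·79 + 16, 79 = 4·16 + 15, 16 = 1·15 + 1, 15 = 15·1).
1 divides 1149, so solutions exist.
Back-substituting, 554·(-286) + 4527·(35) = 1.
So 554·(-286) ≡ 1 (mod 4527); multiply by 1149: n ≡ -328614 (mod 4527).
Smallest nonnegative: n = -328614 mod 4527 = 1857.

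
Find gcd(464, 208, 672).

gcd(464, 208) = 16.
gcd(16, 672) = 16.

16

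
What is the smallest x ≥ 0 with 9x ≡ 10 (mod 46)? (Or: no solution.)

42

gcd(46, 9) = 1.
1 divides 10, so solutions exist.
By Bézout, 9×(-5) + 46×(1) = 1.
So 9×(-5) ≡ 1 (mod 46); multiply by 10: x ≡ -50 (mod 46).
Smallest nonnegative: x = -50 mod 46 = 42.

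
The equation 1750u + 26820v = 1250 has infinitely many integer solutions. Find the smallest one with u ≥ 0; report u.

gcd(26820, 1750):
  26820 = 15·1750 + 570
  1750 = 3·570 + 40
  570 = 14·40 + 10
  40 = 4·10
so gcd(26820, 1750) = 10.
10 divides 1250, so solutions exist.
Back-substitute for Bézout coefficients:
  10 = 570 - 14·40
  ... = 1750·(-659) + 26820·(43)
Scale by 1250/10 = 125: (u₀, v₀) = (-82375, 5375).
General solution: u = -82375 + 2682t, v = 5375 - 175t for integer t.
u ≥ 0: smallest is -82375 mod 2682 = 767 (at t = 31), with v = -50.

767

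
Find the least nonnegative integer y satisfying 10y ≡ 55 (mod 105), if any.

gcd(105, 10):
  105 = 10×10 + 5
  10 = 2×5
so gcd(105, 10) = 5.
5 divides 55, so solutions exist.
Back-substitute for Bézout coefficients:
  5 = 105 - 10×10
  ... = 10×(-10) + 105×(1)
So 10×(-10) ≡ 5 (mod 105); multiply by 11: y ≡ -110 (mod 21).
Smallest nonnegative: y = -110 mod 21 = 16.

16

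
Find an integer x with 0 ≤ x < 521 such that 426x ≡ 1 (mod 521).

gcd(521, 426):
  521 = 1×426 + 95
  426 = 4×95 + 46
  95 = 2×46 + 3
  46 = 15×3 + 1
  3 = 3×1
so gcd(521, 426) = 1.
Back-substitute for Bézout coefficients:
  1 = 46 - 15×3
  ... = 426×(170) + 521×(-139)
So 426×170 ≡ 1 (mod 521), and 170 mod 521 = 170.

170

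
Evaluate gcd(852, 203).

gcd(852, 203) = 1  (852 = 4*203 + 40, 203 = 5*40 + 3, 40 = 13*3 + 1, 3 = 3*1).

1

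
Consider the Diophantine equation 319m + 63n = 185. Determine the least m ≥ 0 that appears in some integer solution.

gcd(319, 63) = 1.
1 divides 185, so solutions exist.
By Bézout, 319·(16) + 63·(-81) = 1.
Scale by 185/1 = 185: (m₀, n₀) = (2960, -14985).
General solution: m = 2960 + 63t, n = -14985 - 319t for integer t.
m ≥ 0: smallest is 2960 mod 63 = 62 (at t = -46), with n = -311.

62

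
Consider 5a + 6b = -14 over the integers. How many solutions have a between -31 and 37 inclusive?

gcd(6, 5) = 1.
By Bézout, 5×(-1) + 6×(1) = 1.
Particular solution: (2, -4).
General solution: a = 2 + 6t, b = -4 - 5t for integer t.
-31 ≤ 2 + 6t ≤ 37 gives t ∈ [-5, 5], which is 11 values.

11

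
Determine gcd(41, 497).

1

gcd(497, 41):
  497 = 12·41 + 5
  41 = 8·5 + 1
  5 = 5·1
so gcd(497, 41) = 1.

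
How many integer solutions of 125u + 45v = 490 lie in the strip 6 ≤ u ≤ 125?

gcd(125, 45) = 5.
By Bézout, 125*(4) + 45*(-11) = 5.
Particular solution: (5, -3).
General solution: u = 5 + 9t, v = -3 - 25t for integer t.
6 ≤ 5 + 9t ≤ 125 gives t ∈ [1, 13], which is 13 values.

13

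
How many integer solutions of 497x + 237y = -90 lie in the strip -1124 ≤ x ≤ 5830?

gcd(497, 237) = 1  (497 = 2·237 + 23, 237 = 10·23 + 7, 23 = 3·7 + 2, 7 = 3·2 + 1, 2 = 2·1).
Back-substituting, 497·(-103) + 237·(216) = 1.
Scale by -90: particular solution (9270, -19440); reduce x mod 237: (27, -57).
General solution: x = 27 + 237t, y = -57 - 497t for integer t.
-1124 ≤ 27 + 237t ≤ 5830 gives t ∈ [-4, 24], which is 29 values.

29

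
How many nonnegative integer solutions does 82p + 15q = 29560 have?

24

gcd(82, 15):
  82 = 5*15 + 7
  15 = 2*7 + 1
  7 = 7*1
so gcd(82, 15) = 1.
Back-substitute for Bézout coefficients:
  1 = 15 - 2*7
  ... = 82*(-2) + 15*(11)
Scale by 29560: one solution is (-59120, 325160). Reduce p mod 15: (10, 1916).
General: p = 10 + 15t, q = 1916 - 82t.
p ≥ 0 ⇒ t ≥ 0; q ≥ 0 ⇒ t ≤ 23. So t ∈ [0, 23]: 24 solutions.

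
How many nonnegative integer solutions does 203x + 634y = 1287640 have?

10

gcd(634, 203):
  634 = 3·203 + 25
  203 = 8·25 + 3
  25 = 8·3 + 1
  3 = 3·1
so gcd(634, 203) = 1.
Back-substitute for Bézout coefficients:
  1 = 25 - 8·3
  ... = 203·(-203) + 634·(65)
Scale by 1287640: one solution is (-261390920, 83696600). Reduce x mod 634: (306, 1933).
General: x = 306 + 634t, y = 1933 - 203t.
x ≥ 0 ⇒ t ≥ 0; y ≥ 0 ⇒ t ≤ 9. So t ∈ [0, 9]: 10 solutions.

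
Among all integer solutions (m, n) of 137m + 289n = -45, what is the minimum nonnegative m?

gcd(289, 137):
  289 = 2*137 + 15
  137 = 9*15 + 2
  15 = 7*2 + 1
  2 = 2*1
so gcd(289, 137) = 1.
1 divides -45, so solutions exist.
Back-substitute for Bézout coefficients:
  1 = 15 - 7*2
  ... = 137*(-135) + 289*(64)
Scale by -45/1 = -45: (m₀, n₀) = (6075, -2880).
General solution: m = 6075 + 289t, n = -2880 - 137t for integer t.
m ≥ 0: smallest is 6075 mod 289 = 6 (at t = -21), with n = -3.

6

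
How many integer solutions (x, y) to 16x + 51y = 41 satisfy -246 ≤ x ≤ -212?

0

gcd(51, 16) = 1.
By Bézout, 16·(16) + 51·(-5) = 1.
Particular solution: (44, -13).
General solution: x = 44 + 51t, y = -13 - 16t for integer t.
-246 ≤ 44 + 51t ≤ -212 gives t ∈ [-5, -6], which is 0 values.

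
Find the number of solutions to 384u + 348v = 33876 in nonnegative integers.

3

gcd(384, 348) = 12  (384 = 1*348 + 36, 348 = 9*36 + 24, 36 = 1*24 + 12, 24 = 2*12).
Back-substituting, 384*(10) + 348*(-11) = 12.
Scale by 2823: one solution is (28230, -31053). Reduce u mod 29: (13, 83).
General: u = 13 + 29t, v = 83 - 32t.
u ≥ 0 ⇒ t ≥ 0; v ≥ 0 ⇒ t ≤ 2. So t ∈ [0, 2]: 3 solutions.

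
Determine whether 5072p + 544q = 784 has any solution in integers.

yes

gcd(5072, 544) = 16  (5072 = 9·544 + 176, 544 = 3·176 + 16, 176 = 11·16).
16 divides 784, so integer solutions exist.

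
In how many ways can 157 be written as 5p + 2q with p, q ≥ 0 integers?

16

gcd(5, 2) = 1  (5 = 2·2 + 1, 2 = 2·1).
Back-substituting, 5·(1) + 2·(-2) = 1.
Scale by 157: one solution is (157, -314). Reduce p mod 2: (1, 76).
General: p = 1 + 2t, q = 76 - 5t.
p ≥ 0 ⇒ t ≥ 0; q ≥ 0 ⇒ t ≤ 15. So t ∈ [0, 15]: 16 solutions.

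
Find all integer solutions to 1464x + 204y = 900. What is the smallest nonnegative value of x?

8

gcd(1464, 204):
  1464 = 7*204 + 36
  204 = 5*36 + 24
  36 = 1*24 + 12
  24 = 2*12
so gcd(1464, 204) = 12.
12 divides 900, so solutions exist.
Back-substitute for Bézout coefficients:
  12 = 36 - 1*24
  ... = 1464*(6) + 204*(-43)
Scale by 900/12 = 75: (x₀, y₀) = (450, -3225).
General solution: x = 450 + 17t, y = -3225 - 122t for integer t.
x ≥ 0: smallest is 450 mod 17 = 8 (at t = -26), with y = -53.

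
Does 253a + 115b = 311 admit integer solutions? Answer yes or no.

gcd(253, 115) = 23.
23 does not divide 311 (remainder 12), so no integer solutions.

no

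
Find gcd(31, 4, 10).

gcd(31, 4):
  31 = 7·4 + 3
  4 = 1·3 + 1
  3 = 3·1
so gcd(31, 4) = 1.
gcd(1, 10) = 1.

1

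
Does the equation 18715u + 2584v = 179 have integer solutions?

no

gcd(18715, 2584) = 19  (18715 = 7×2584 + 627, 2584 = 4×627 + 76, 627 = 8×76 + 19, 76 = 4×19).
19 does not divide 179 (remainder 8), so no integer solutions.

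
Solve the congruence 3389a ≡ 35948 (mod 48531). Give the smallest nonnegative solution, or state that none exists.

44131

gcd(48531, 3389) = 1  (48531 = 14*3389 + 1085, 3389 = 3*1085 + 134, 1085 = 8*134 + 13, 134 = 10*13 + 4, 13 = 3*4 + 1, 4 = 4*1).
1 divides 35948, so solutions exist.
Back-substituting, 3389*(-11227) + 48531*(784) = 1.
So 3389*(-11227) ≡ 1 (mod 48531); multiply by 35948: a ≡ -403588196 (mod 48531).
Smallest nonnegative: a = -403588196 mod 48531 = 44131.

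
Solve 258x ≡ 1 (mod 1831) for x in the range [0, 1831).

gcd(1831, 258):
  1831 = 7×258 + 25
  258 = 10×25 + 8
  25 = 3×8 + 1
  8 = 8×1
so gcd(1831, 258) = 1.
Back-substitute for Bézout coefficients:
  1 = 25 - 3×8
  ... = 258×(-220) + 1831×(31)
So 258×-220 ≡ 1 (mod 1831), and -220 mod 1831 = 1611.

1611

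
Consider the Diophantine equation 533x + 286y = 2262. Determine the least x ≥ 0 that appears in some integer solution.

8

gcd(533, 286):
  533 = 1·286 + 247
  286 = 1·247 + 39
  247 = 6·39 + 13
  39 = 3·13
so gcd(533, 286) = 13.
13 divides 2262, so solutions exist.
Back-substitute for Bézout coefficients:
  13 = 247 - 6·39
  ... = 533·(7) + 286·(-13)
Scale by 2262/13 = 174: (x₀, y₀) = (1218, -2262).
General solution: x = 1218 + 22t, y = -2262 - 41t for integer t.
x ≥ 0: smallest is 1218 mod 22 = 8 (at t = -55), with y = -7.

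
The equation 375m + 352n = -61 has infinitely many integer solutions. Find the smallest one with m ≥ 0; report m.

gcd(375, 352):
  375 = 1*352 + 23
  352 = 15*23 + 7
  23 = 3*7 + 2
  7 = 3*2 + 1
  2 = 2*1
so gcd(375, 352) = 1.
1 divides -61, so solutions exist.
Back-substitute for Bézout coefficients:
  1 = 7 - 3*2
  ... = 375*(-153) + 352*(163)
Scale by -61/1 = -61: (m₀, n₀) = (9333, -9943).
General solution: m = 9333 + 352t, n = -9943 - 375t for integer t.
m ≥ 0: smallest is 9333 mod 352 = 181 (at t = -26), with n = -193.

181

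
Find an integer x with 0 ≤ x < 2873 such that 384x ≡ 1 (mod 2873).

gcd(2873, 384):
  2873 = 7×384 + 185
  384 = 2×185 + 14
  185 = 13×14 + 3
  14 = 4×3 + 2
  3 = 1×2 + 1
  2 = 2×1
so gcd(2873, 384) = 1.
Back-substitute for Bézout coefficients:
  1 = 3 - 1×2
  ... = 384×(-1025) + 2873×(137)
So 384×-1025 ≡ 1 (mod 2873), and -1025 mod 2873 = 1848.

1848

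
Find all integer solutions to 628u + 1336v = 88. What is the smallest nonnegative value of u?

98

gcd(1336, 628) = 4.
4 divides 88, so solutions exist.
By Bézout, 628×(-117) + 1336×(55) = 4.
Scale by 88/4 = 22: (u₀, v₀) = (-2574, 1210).
General solution: u = -2574 + 334t, v = 1210 - 157t for integer t.
u ≥ 0: smallest is -2574 mod 334 = 98 (at t = 8), with v = -46.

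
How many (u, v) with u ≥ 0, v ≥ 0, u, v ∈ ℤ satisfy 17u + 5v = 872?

11

gcd(17, 5):
  17 = 3×5 + 2
  5 = 2×2 + 1
  2 = 2×1
so gcd(17, 5) = 1.
Back-substitute for Bézout coefficients:
  1 = 5 - 2×2
  ... = 17×(-2) + 5×(7)
Scale by 872: one solution is (-1744, 6104). Reduce u mod 5: (1, 171).
General: u = 1 + 5t, v = 171 - 17t.
u ≥ 0 ⇒ t ≥ 0; v ≥ 0 ⇒ t ≤ 10. So t ∈ [0, 10]: 11 solutions.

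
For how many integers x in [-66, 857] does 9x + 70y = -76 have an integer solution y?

13

gcd(70, 9):
  70 = 7·9 + 7
  9 = 1·7 + 2
  7 = 3·2 + 1
  2 = 2·1
so gcd(70, 9) = 1.
Back-substitute for Bézout coefficients:
  1 = 7 - 3·2
  ... = 9·(-31) + 70·(4)
Scale by -76: particular solution (2356, -304); reduce x mod 70: (46, -7).
General solution: x = 46 + 70t, y = -7 - 9t for integer t.
-66 ≤ 46 + 70t ≤ 857 gives t ∈ [-1, 11], which is 13 values.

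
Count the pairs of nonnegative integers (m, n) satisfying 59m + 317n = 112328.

6

gcd(317, 59):
  317 = 5*59 + 22
  59 = 2*22 + 15
  22 = 1*15 + 7
  15 = 2*7 + 1
  7 = 7*1
so gcd(317, 59) = 1.
Back-substitute for Bézout coefficients:
  1 = 15 - 2*7
  ... = 59*(43) + 317*(-8)
Scale by 112328: one solution is (4830104, -898624). Reduce m mod 317: (292, 300).
General: m = 292 + 317t, n = 300 - 59t.
m ≥ 0 ⇒ t ≥ 0; n ≥ 0 ⇒ t ≤ 5. So t ∈ [0, 5]: 6 solutions.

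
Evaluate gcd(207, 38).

gcd(207, 38):
  207 = 5·38 + 17
  38 = 2·17 + 4
  17 = 4·4 + 1
  4 = 4·1
so gcd(207, 38) = 1.

1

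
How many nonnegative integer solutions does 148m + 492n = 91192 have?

5

gcd(492, 148) = 4.
By Bézout, 148·(10) + 492·(-3) = 4.
One solution: (61, 167).
General: m = 61 + 123t, n = 167 - 37t.
m ≥ 0 ⇒ t ≥ 0; n ≥ 0 ⇒ t ≤ 4. So t ∈ [0, 4]: 5 solutions.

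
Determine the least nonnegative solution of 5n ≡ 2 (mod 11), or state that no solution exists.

7

gcd(11, 5):
  11 = 2·5 + 1
  5 = 5·1
so gcd(11, 5) = 1.
1 divides 2, so solutions exist.
Back-substitute for Bézout coefficients:
  1 = 11 - 2·5
  ... = 5·(-2) + 11·(1)
So 5·(-2) ≡ 1 (mod 11); multiply by 2: n ≡ -4 (mod 11).
Smallest nonnegative: n = -4 mod 11 = 7.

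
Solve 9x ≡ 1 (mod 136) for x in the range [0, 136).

121

gcd(136, 9):
  136 = 15*9 + 1
  9 = 9*1
so gcd(136, 9) = 1.
Back-substitute for Bézout coefficients:
  1 = 136 - 15*9
  ... = 9*(-15) + 136*(1)
So 9*-15 ≡ 1 (mod 136), and -15 mod 136 = 121.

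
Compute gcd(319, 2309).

1

gcd(2309, 319):
  2309 = 7*319 + 76
  319 = 4*76 + 15
  76 = 5*15 + 1
  15 = 15*1
so gcd(2309, 319) = 1.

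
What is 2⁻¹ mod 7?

gcd(7, 2):
  7 = 3·2 + 1
  2 = 2·1
so gcd(7, 2) = 1.
Back-substitute for Bézout coefficients:
  1 = 7 - 3·2
  ... = 2·(-3) + 7·(1)
So 2·-3 ≡ 1 (mod 7), and -3 mod 7 = 4.

4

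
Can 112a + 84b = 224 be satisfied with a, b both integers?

gcd(112, 84) = 28  (112 = 1·84 + 28, 84 = 3·28).
28 divides 224, so integer solutions exist.

yes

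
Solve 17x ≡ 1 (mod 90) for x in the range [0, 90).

53

gcd(90, 17) = 1  (90 = 5*17 + 5, 17 = 3*5 + 2, 5 = 2*2 + 1, 2 = 2*1).
Back-substituting, 17*(-37) + 90*(7) = 1.
So 17*-37 ≡ 1 (mod 90), and -37 mod 90 = 53.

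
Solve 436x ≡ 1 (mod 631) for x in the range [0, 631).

gcd(631, 436) = 1  (631 = 1×436 + 195, 436 = 2×195 + 46, 195 = 4×46 + 11, 46 = 4×11 + 2, 11 = 5×2 + 1, 2 = 2×1).
Back-substituting, 436×(-288) + 631×(199) = 1.
So 436×-288 ≡ 1 (mod 631), and -288 mod 631 = 343.

343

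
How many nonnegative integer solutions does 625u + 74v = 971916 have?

22

gcd(625, 74):
  625 = 8·74 + 33
  74 = 2·33 + 8
  33 = 4·8 + 1
  8 = 8·1
so gcd(625, 74) = 1.
Back-substitute for Bézout coefficients:
  1 = 33 - 4·8
  ... = 625·(9) + 74·(-76)
Scale by 971916: one solution is (8747244, -73865616). Reduce u mod 74: (0, 13134).
General: u = 0 + 74t, v = 13134 - 625t.
u ≥ 0 ⇒ t ≥ 0; v ≥ 0 ⇒ t ≤ 21. So t ∈ [0, 21]: 22 solutions.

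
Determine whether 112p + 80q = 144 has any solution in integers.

gcd(112, 80):
  112 = 1*80 + 32
  80 = 2*32 + 16
  32 = 2*16
so gcd(112, 80) = 16.
16 divides 144, so integer solutions exist.

yes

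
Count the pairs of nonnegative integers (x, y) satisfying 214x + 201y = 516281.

gcd(214, 201) = 1.
By Bézout, 214*(31) + 201*(-33) = 1.
One solution: (86, 2477).
General: x = 86 + 201t, y = 2477 - 214t.
x ≥ 0 ⇒ t ≥ 0; y ≥ 0 ⇒ t ≤ 11. So t ∈ [0, 11]: 12 solutions.

12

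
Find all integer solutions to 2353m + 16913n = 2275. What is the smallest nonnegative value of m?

691

gcd(16913, 2353):
  16913 = 7·2353 + 442
  2353 = 5·442 + 143
  442 = 3·143 + 13
  143 = 11·13
so gcd(16913, 2353) = 13.
13 divides 2275, so solutions exist.
Back-substitute for Bézout coefficients:
  13 = 442 - 3·143
  ... = 2353·(-115) + 16913·(16)
Scale by 2275/13 = 175: (m₀, n₀) = (-20125, 2800).
General solution: m = -20125 + 1301t, n = 2800 - 181t for integer t.
m ≥ 0: smallest is -20125 mod 1301 = 691 (at t = 16), with n = -96.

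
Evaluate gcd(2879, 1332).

gcd(2879, 1332) = 1  (2879 = 2*1332 + 215, 1332 = 6*215 + 42, 215 = 5*42 + 5, 42 = 8*5 + 2, 5 = 2*2 + 1, 2 = 2*1).

1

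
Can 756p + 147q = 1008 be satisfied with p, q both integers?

gcd(756, 147) = 21.
21 divides 1008, so integer solutions exist.

yes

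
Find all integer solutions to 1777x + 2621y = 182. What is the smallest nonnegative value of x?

1832

gcd(2621, 1777):
  2621 = 1*1777 + 844
  1777 = 2*844 + 89
  844 = 9*89 + 43
  89 = 2*43 + 3
  43 = 14*3 + 1
  3 = 3*1
so gcd(2621, 1777) = 1.
1 divides 182, so solutions exist.
Back-substitute for Bézout coefficients:
  1 = 43 - 14*3
  ... = 1777*(-854) + 2621*(579)
Scale by 182/1 = 182: (x₀, y₀) = (-155428, 105378).
General solution: x = -155428 + 2621t, y = 105378 - 1777t for integer t.
x ≥ 0: smallest is -155428 mod 2621 = 1832 (at t = 60), with y = -1242.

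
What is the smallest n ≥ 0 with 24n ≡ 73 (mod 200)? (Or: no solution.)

gcd(200, 24) = 8  (200 = 8*24 + 8, 24 = 3*8).
8 does not divide 73, so the congruence has no solution.

no solution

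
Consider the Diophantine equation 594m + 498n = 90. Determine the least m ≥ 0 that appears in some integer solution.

58

gcd(594, 498) = 6.
6 divides 90, so solutions exist.
By Bézout, 594*(26) + 498*(-31) = 6.
Scale by 90/6 = 15: (m₀, n₀) = (390, -465).
General solution: m = 390 + 83t, n = -465 - 99t for integer t.
m ≥ 0: smallest is 390 mod 83 = 58 (at t = -4), with n = -69.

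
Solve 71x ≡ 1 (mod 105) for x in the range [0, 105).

71

gcd(105, 71) = 1.
By Bézout, 71×(-34) + 105×(23) = 1.
So 71×-34 ≡ 1 (mod 105), and -34 mod 105 = 71.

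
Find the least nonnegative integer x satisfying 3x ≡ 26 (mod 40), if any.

22

gcd(40, 3) = 1  (40 = 13*3 + 1, 3 = 3*1).
1 divides 26, so solutions exist.
Back-substituting, 3*(-13) + 40*(1) = 1.
So 3*(-13) ≡ 1 (mod 40); multiply by 26: x ≡ -338 (mod 40).
Smallest nonnegative: x = -338 mod 40 = 22.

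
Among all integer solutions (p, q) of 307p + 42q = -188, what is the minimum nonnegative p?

gcd(307, 42):
  307 = 7*42 + 13
  42 = 3*13 + 3
  13 = 4*3 + 1
  3 = 3*1
so gcd(307, 42) = 1.
1 divides -188, so solutions exist.
Back-substitute for Bézout coefficients:
  1 = 13 - 4*3
  ... = 307*(13) + 42*(-95)
Scale by -188/1 = -188: (p₀, q₀) = (-2444, 17860).
General solution: p = -2444 + 42t, q = 17860 - 307t for integer t.
p ≥ 0: smallest is -2444 mod 42 = 34 (at t = 59), with q = -253.

34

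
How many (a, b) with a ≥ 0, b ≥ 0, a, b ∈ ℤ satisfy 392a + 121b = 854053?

18

gcd(392, 121) = 1.
By Bézout, 392×(-25) + 121×(81) = 1.
One solution: (93, 6757).
General: a = 93 + 121t, b = 6757 - 392t.
a ≥ 0 ⇒ t ≥ 0; b ≥ 0 ⇒ t ≤ 17. So t ∈ [0, 17]: 18 solutions.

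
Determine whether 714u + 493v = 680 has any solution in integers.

yes

gcd(714, 493) = 17.
17 divides 680, so integer solutions exist.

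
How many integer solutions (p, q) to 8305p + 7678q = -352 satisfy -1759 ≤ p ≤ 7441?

gcd(8305, 7678) = 11.
By Bézout, 8305·(49) + 7678·(-53) = 11.
Particular solution: (526, -569).
General solution: p = 526 + 698t, q = -569 - 755t for integer t.
-1759 ≤ 526 + 698t ≤ 7441 gives t ∈ [-3, 9], which is 13 values.

13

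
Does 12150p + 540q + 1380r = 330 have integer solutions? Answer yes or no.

yes

gcd(12150, 540) = 270.
gcd(270, 1380) = 30.
30 divides 330, so integer solutions exist.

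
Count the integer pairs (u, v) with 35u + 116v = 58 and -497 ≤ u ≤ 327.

gcd(116, 35) = 1  (116 = 3·35 + 11, 35 = 3·11 + 2, 11 = 5·2 + 1, 2 = 2·1).
Back-substituting, 35·(-53) + 116·(16) = 1.
Scale by 58: particular solution (-3074, 928); reduce u mod 116: (58, -17).
General solution: u = 58 + 116t, v = -17 - 35t for integer t.
-497 ≤ 58 + 116t ≤ 327 gives t ∈ [-4, 2], which is 7 values.

7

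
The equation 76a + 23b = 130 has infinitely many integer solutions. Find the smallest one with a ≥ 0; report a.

12

gcd(76, 23):
  76 = 3*23 + 7
  23 = 3*7 + 2
  7 = 3*2 + 1
  2 = 2*1
so gcd(76, 23) = 1.
1 divides 130, so solutions exist.
Back-substitute for Bézout coefficients:
  1 = 7 - 3*2
  ... = 76*(10) + 23*(-33)
Scale by 130/1 = 130: (a₀, b₀) = (1300, -4290).
General solution: a = 1300 + 23t, b = -4290 - 76t for integer t.
a ≥ 0: smallest is 1300 mod 23 = 12 (at t = -56), with b = -34.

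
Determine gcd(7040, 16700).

gcd(16700, 7040) = 20  (16700 = 2×7040 + 2620, 7040 = 2×2620 + 1800, 2620 = 1×1800 + 820, 1800 = 2×820 + 160, 820 = 5×160 + 20, 160 = 8×20).

20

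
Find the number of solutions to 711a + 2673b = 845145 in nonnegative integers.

gcd(2673, 711) = 9  (2673 = 3*711 + 540, 711 = 1*540 + 171, 540 = 3*171 + 27, 171 = 6*27 + 9, 27 = 3*9).
Back-substituting, 711*(94) + 2673*(-25) = 9.
Scale by 93905: one solution is (8827070, -2347625). Reduce a mod 297: (230, 255).
General: a = 230 + 297t, b = 255 - 79t.
a ≥ 0 ⇒ t ≥ 0; b ≥ 0 ⇒ t ≤ 3. So t ∈ [0, 3]: 4 solutions.

4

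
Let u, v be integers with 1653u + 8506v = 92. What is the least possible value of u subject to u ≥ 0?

1904

gcd(8506, 1653):
  8506 = 5·1653 + 241
  1653 = 6·241 + 207
  241 = 1·207 + 34
  207 = 6·34 + 3
  34 = 11·3 + 1
  3 = 3·1
so gcd(8506, 1653) = 1.
1 divides 92, so solutions exist.
Back-substitute for Bézout coefficients:
  1 = 34 - 11·3
  ... = 1653·(-2753) + 8506·(535)
Scale by 92/1 = 92: (u₀, v₀) = (-253276, 49220).
General solution: u = -253276 + 8506t, v = 49220 - 1653t for integer t.
u ≥ 0: smallest is -253276 mod 8506 = 1904 (at t = 30), with v = -370.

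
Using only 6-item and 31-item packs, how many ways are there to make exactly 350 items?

2

Need nonnegative integers with 6j + 31k = 350.
gcd(6, 31) = 1, and 6·(-5) + 31·(1) = 1.
So (j₀, k₀) = (-1750, 350); general j = -1750 + 31t, k = 350 - 6t.
j ≥ 0 ⇒ t ≥ 57; k ≥ 0 ⇒ t ≤ 58. That's 2 values of t.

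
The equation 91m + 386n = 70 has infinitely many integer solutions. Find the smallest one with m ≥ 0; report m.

gcd(386, 91):
  386 = 4·91 + 22
  91 = 4·22 + 3
  22 = 7·3 + 1
  3 = 3·1
so gcd(386, 91) = 1.
1 divides 70, so solutions exist.
Back-substitute for Bézout coefficients:
  1 = 22 - 7·3
  ... = 91·(-123) + 386·(29)
Scale by 70/1 = 70: (m₀, n₀) = (-8610, 2030).
General solution: m = -8610 + 386t, n = 2030 - 91t for integer t.
m ≥ 0: smallest is -8610 mod 386 = 268 (at t = 23), with n = -63.

268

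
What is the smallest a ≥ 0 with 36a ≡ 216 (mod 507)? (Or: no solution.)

gcd(507, 36) = 3  (507 = 14*36 + 3, 36 = 12*3).
3 divides 216, so solutions exist.
Back-substituting, 36*(-14) + 507*(1) = 3.
So 36*(-14) ≡ 3 (mod 507); multiply by 72: a ≡ -1008 (mod 169).
Smallest nonnegative: a = -1008 mod 169 = 6.

6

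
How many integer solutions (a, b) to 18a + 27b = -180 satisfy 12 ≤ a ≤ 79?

22

gcd(27, 18) = 9.
By Bézout, 18·(-1) + 27·(1) = 9.
Particular solution: (2, -8).
General solution: a = 2 + 3t, b = -8 - 2t for integer t.
12 ≤ 2 + 3t ≤ 79 gives t ∈ [4, 25], which is 22 values.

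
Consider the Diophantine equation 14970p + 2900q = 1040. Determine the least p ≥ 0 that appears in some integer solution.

212

gcd(14970, 2900):
  14970 = 5×2900 + 470
  2900 = 6×470 + 80
  470 = 5×80 + 70
  80 = 1×70 + 10
  70 = 7×10
so gcd(14970, 2900) = 10.
10 divides 1040, so solutions exist.
Back-substitute for Bézout coefficients:
  10 = 80 - 1×70
  ... = 14970×(-37) + 2900×(191)
Scale by 1040/10 = 104: (p₀, q₀) = (-3848, 19864).
General solution: p = -3848 + 290t, q = 19864 - 1497t for integer t.
p ≥ 0: smallest is -3848 mod 290 = 212 (at t = 14), with q = -1094.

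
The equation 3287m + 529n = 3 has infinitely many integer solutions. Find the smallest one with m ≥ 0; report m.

309

gcd(3287, 529):
  3287 = 6×529 + 113
  529 = 4×113 + 77
  113 = 1×77 + 36
  77 = 2×36 + 5
  36 = 7×5 + 1
  5 = 5×1
so gcd(3287, 529) = 1.
1 divides 3, so solutions exist.
Back-substitute for Bézout coefficients:
  1 = 36 - 7×5
  ... = 3287×(103) + 529×(-640)
Scale by 3/1 = 3: (m₀, n₀) = (309, -1920).
General solution: m = 309 + 529t, n = -1920 - 3287t for integer t.
m ≥ 0: smallest is 309 mod 529 = 309 (at t = 0), with n = -1920.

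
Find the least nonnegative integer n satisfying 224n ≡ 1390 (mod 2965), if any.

2680

gcd(2965, 224) = 1  (2965 = 13·224 + 53, 224 = 4·53 + 12, 53 = 4·12 + 5, 12 = 2·5 + 2, 5 = 2·2 + 1, 2 = 2·1).
1 divides 1390, so solutions exist.
Back-substituting, 224·(-1231) + 2965·(93) = 1.
So 224·(-1231) ≡ 1 (mod 2965); multiply by 1390: n ≡ -1711090 (mod 2965).
Smallest nonnegative: n = -1711090 mod 2965 = 2680.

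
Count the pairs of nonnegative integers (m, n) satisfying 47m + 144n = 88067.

13

gcd(144, 47) = 1.
By Bézout, 47*(-49) + 144*(16) = 1.
One solution: (109, 576).
General: m = 109 + 144t, n = 576 - 47t.
m ≥ 0 ⇒ t ≥ 0; n ≥ 0 ⇒ t ≤ 12. So t ∈ [0, 12]: 13 solutions.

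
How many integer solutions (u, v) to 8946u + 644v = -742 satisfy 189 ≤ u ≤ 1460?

28

gcd(8946, 644):
  8946 = 13·644 + 574
  644 = 1·574 + 70
  574 = 8·70 + 14
  70 = 5·14
so gcd(8946, 644) = 14.
Back-substitute for Bézout coefficients:
  14 = 574 - 8·70
  ... = 8946·(9) + 644·(-125)
Scale by -53: particular solution (-477, 6625); reduce u mod 46: (29, -404).
General solution: u = 29 + 46t, v = -404 - 639t for integer t.
189 ≤ 29 + 46t ≤ 1460 gives t ∈ [4, 31], which is 28 values.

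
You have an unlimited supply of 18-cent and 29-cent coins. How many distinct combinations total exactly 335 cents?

1

Need nonnegative integers with 18j + 29k = 335.
gcd(18, 29) = 1, and 18·(-8) + 29·(5) = 1.
So (j₀, k₀) = (-2680, 1675); general j = -2680 + 29t, k = 1675 - 18t.
j ≥ 0 ⇒ t ≥ 93; k ≥ 0 ⇒ t ≤ 93. That's 1 value of t.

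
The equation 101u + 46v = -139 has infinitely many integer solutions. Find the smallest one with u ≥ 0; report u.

5

gcd(101, 46) = 1.
1 divides -139, so solutions exist.
By Bézout, 101·(-5) + 46·(11) = 1.
Scale by -139/1 = -139: (u₀, v₀) = (695, -1529).
General solution: u = 695 + 46t, v = -1529 - 101t for integer t.
u ≥ 0: smallest is 695 mod 46 = 5 (at t = -15), with v = -14.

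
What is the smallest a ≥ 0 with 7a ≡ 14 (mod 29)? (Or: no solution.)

gcd(29, 7) = 1  (29 = 4×7 + 1, 7 = 7×1).
1 divides 14, so solutions exist.
Back-substituting, 7×(-4) + 29×(1) = 1.
So 7×(-4) ≡ 1 (mod 29); multiply by 14: a ≡ -56 (mod 29).
Smallest nonnegative: a = -56 mod 29 = 2.

2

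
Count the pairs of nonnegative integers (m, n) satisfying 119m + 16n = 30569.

gcd(119, 16) = 1.
By Bézout, 119·(7) + 16·(-52) = 1.
One solution: (15, 1799).
General: m = 15 + 16t, n = 1799 - 119t.
m ≥ 0 ⇒ t ≥ 0; n ≥ 0 ⇒ t ≤ 15. So t ∈ [0, 15]: 16 solutions.

16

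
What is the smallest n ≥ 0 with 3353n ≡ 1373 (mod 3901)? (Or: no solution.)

gcd(3901, 3353) = 1  (3901 = 1·3353 + 548, 3353 = 6·548 + 65, 548 = 8·65 + 28, 65 = 2·28 + 9, 28 = 3·9 + 1, 9 = 9·1).
1 divides 1373, so solutions exist.
Back-substituting, 3353·(-420) + 3901·(361) = 1.
So 3353·(-420) ≡ 1 (mod 3901); multiply by 1373: n ≡ -576660 (mod 3901).
Smallest nonnegative: n = -576660 mod 3901 = 688.

688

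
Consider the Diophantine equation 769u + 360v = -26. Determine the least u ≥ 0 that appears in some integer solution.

286

gcd(769, 360) = 1  (769 = 2*360 + 49, 360 = 7*49 + 17, 49 = 2*17 + 15, 17 = 1*15 + 2, 15 = 7*2 + 1, 2 = 2*1).
1 divides -26, so solutions exist.
Back-substituting, 769*(169) + 360*(-361) = 1.
Scale by -26/1 = -26: (u₀, v₀) = (-4394, 9386).
General solution: u = -4394 + 360t, v = 9386 - 769t for integer t.
u ≥ 0: smallest is -4394 mod 360 = 286 (at t = 13), with v = -611.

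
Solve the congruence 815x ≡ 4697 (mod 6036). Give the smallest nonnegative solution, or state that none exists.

gcd(6036, 815) = 1  (6036 = 7*815 + 331, 815 = 2*331 + 153, 331 = 2*153 + 25, 153 = 6*25 + 3, 25 = 8*3 + 1, 3 = 3*1).
1 divides 4697, so solutions exist.
Back-substituting, 815*(-1933) + 6036*(261) = 1.
So 815*(-1933) ≡ 1 (mod 6036); multiply by 4697: x ≡ -9079301 (mod 6036).
Smallest nonnegative: x = -9079301 mod 6036 = 4879.

4879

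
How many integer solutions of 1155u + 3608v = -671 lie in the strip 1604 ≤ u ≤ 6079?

14

gcd(3608, 1155):
  3608 = 3·1155 + 143
  1155 = 8·143 + 11
  143 = 13·11
so gcd(3608, 1155) = 11.
Back-substitute for Bézout coefficients:
  11 = 1155 - 8·143
  ... = 1155·(25) + 3608·(-8)
Scale by -61: particular solution (-1525, 488); reduce u mod 328: (115, -37).
General solution: u = 115 + 328t, v = -37 - 105t for integer t.
1604 ≤ 115 + 328t ≤ 6079 gives t ∈ [5, 18], which is 14 values.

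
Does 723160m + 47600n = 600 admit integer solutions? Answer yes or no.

gcd(723160, 47600) = 40  (723160 = 15*47600 + 9160, 47600 = 5*9160 + 1800, 9160 = 5*1800 + 160, 1800 = 11*160 + 40, 160 = 4*40).
40 divides 600, so integer solutions exist.

yes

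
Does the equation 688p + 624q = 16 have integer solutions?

yes

gcd(688, 624) = 16  (688 = 1·624 + 64, 624 = 9·64 + 48, 64 = 1·48 + 16, 48 = 3·16).
16 divides 16, so integer solutions exist.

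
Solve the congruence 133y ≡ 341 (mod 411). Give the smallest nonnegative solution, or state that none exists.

gcd(411, 133) = 1  (411 = 3×133 + 12, 133 = 11×12 + 1, 12 = 12×1).
1 divides 341, so solutions exist.
Back-substituting, 133×(34) + 411×(-11) = 1.
So 133×(34) ≡ 1 (mod 411); multiply by 341: y ≡ 11594 (mod 411).
Smallest nonnegative: y = 11594 mod 411 = 86.

86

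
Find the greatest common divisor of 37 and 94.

1

gcd(94, 37) = 1  (94 = 2×37 + 20, 37 = 1×20 + 17, 20 = 1×17 + 3, 17 = 5×3 + 2, 3 = 1×2 + 1, 2 = 2×1).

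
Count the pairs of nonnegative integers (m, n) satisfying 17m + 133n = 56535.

gcd(133, 17) = 1  (133 = 7·17 + 14, 17 = 1·14 + 3, 14 = 4·3 + 2, 3 = 1·2 + 1, 2 = 2·1).
Back-substituting, 17·(47) + 133·(-6) = 1.
Scale by 56535: one solution is (2657145, -339210). Reduce m mod 133: (71, 416).
General: m = 71 + 133t, n = 416 - 17t.
m ≥ 0 ⇒ t ≥ 0; n ≥ 0 ⇒ t ≤ 24. So t ∈ [0, 24]: 25 solutions.

25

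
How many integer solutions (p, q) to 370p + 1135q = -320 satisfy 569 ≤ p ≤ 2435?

gcd(1135, 370):
  1135 = 3·370 + 25
  370 = 14·25 + 20
  25 = 1·20 + 5
  20 = 4·5
so gcd(1135, 370) = 5.
Back-substitute for Bézout coefficients:
  5 = 25 - 1·20
  ... = 370·(-46) + 1135·(15)
Scale by -64: particular solution (2944, -960); reduce p mod 227: (220, -72).
General solution: p = 220 + 227t, q = -72 - 74t for integer t.
569 ≤ 220 + 227t ≤ 2435 gives t ∈ [2, 9], which is 8 values.

8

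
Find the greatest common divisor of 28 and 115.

1

gcd(115, 28) = 1  (115 = 4·28 + 3, 28 = 9·3 + 1, 3 = 3·1).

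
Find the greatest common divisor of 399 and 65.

1

gcd(399, 65):
  399 = 6*65 + 9
  65 = 7*9 + 2
  9 = 4*2 + 1
  2 = 2*1
so gcd(399, 65) = 1.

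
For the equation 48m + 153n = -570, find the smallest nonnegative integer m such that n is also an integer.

20

gcd(153, 48) = 3.
3 divides -570, so solutions exist.
By Bézout, 48·(16) + 153·(-5) = 3.
Scale by -570/3 = -190: (m₀, n₀) = (-3040, 950).
General solution: m = -3040 + 51t, n = 950 - 16t for integer t.
m ≥ 0: smallest is -3040 mod 51 = 20 (at t = 60), with n = -10.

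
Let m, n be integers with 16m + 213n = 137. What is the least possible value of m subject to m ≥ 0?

155

gcd(213, 16):
  213 = 13·16 + 5
  16 = 3·5 + 1
  5 = 5·1
so gcd(213, 16) = 1.
1 divides 137, so solutions exist.
Back-substitute for Bézout coefficients:
  1 = 16 - 3·5
  ... = 16·(40) + 213·(-3)
Scale by 137/1 = 137: (m₀, n₀) = (5480, -411).
General solution: m = 5480 + 213t, n = -411 - 16t for integer t.
m ≥ 0: smallest is 5480 mod 213 = 155 (at t = -25), with n = -11.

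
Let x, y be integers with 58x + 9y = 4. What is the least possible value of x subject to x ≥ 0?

1

gcd(58, 9) = 1  (58 = 6×9 + 4, 9 = 2×4 + 1, 4 = 4×1).
1 divides 4, so solutions exist.
Back-substituting, 58×(-2) + 9×(13) = 1.
Scale by 4/1 = 4: (x₀, y₀) = (-8, 52).
General solution: x = -8 + 9t, y = 52 - 58t for integer t.
x ≥ 0: smallest is -8 mod 9 = 1 (at t = 1), with y = -6.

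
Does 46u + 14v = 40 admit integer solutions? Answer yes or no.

gcd(46, 14) = 2  (46 = 3×14 + 4, 14 = 3×4 + 2, 4 = 2×2).
2 divides 40, so integer solutions exist.

yes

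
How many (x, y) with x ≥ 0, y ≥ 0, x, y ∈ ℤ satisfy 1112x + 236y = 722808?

11

gcd(1112, 236) = 4  (1112 = 4·236 + 168, 236 = 1·168 + 68, 168 = 2·68 + 32, 68 = 2·32 + 4, 32 = 8·4).
Back-substituting, 1112·(-7) + 236·(33) = 4.
Scale by 180702: one solution is (-1264914, 5963166). Reduce x mod 59: (46, 2846).
General: x = 46 + 59t, y = 2846 - 278t.
x ≥ 0 ⇒ t ≥ 0; y ≥ 0 ⇒ t ≤ 10. So t ∈ [0, 10]: 11 solutions.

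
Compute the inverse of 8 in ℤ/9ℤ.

gcd(9, 8):
  9 = 1×8 + 1
  8 = 8×1
so gcd(9, 8) = 1.
Back-substitute for Bézout coefficients:
  1 = 9 - 1×8
  ... = 8×(-1) + 9×(1)
So 8×-1 ≡ 1 (mod 9), and -1 mod 9 = 8.

8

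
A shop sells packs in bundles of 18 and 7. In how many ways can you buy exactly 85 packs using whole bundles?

1

Need nonnegative integers with 18j + 7k = 85.
gcd(18, 7) = 1, and 18·(2) + 7·(-5) = 1.
So (j₀, k₀) = (170, -425); general j = 170 + 7t, k = -425 - 18t.
j ≥ 0 ⇒ t ≥ -24; k ≥ 0 ⇒ t ≤ -24. That's 1 value of t.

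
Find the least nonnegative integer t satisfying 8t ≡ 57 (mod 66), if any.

gcd(66, 8):
  66 = 8·8 + 2
  8 = 4·2
so gcd(66, 8) = 2.
2 does not divide 57, so the congruence has no solution.

no solution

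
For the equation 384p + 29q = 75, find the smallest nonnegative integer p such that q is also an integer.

19

gcd(384, 29) = 1.
1 divides 75, so solutions exist.
By Bézout, 384·(-4) + 29·(53) = 1.
Scale by 75/1 = 75: (p₀, q₀) = (-300, 3975).
General solution: p = -300 + 29t, q = 3975 - 384t for integer t.
p ≥ 0: smallest is -300 mod 29 = 19 (at t = 11), with q = -249.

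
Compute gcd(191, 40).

gcd(191, 40):
  191 = 4·40 + 31
  40 = 1·31 + 9
  31 = 3·9 + 4
  9 = 2·4 + 1
  4 = 4·1
so gcd(191, 40) = 1.

1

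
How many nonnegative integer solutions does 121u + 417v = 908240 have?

gcd(417, 121):
  417 = 3*121 + 54
  121 = 2*54 + 13
  54 = 4*13 + 2
  13 = 6*2 + 1
  2 = 2*1
so gcd(417, 121) = 1.
Back-substitute for Bézout coefficients:
  1 = 13 - 6*2
  ... = 121*(193) + 417*(-56)
Scale by 908240: one solution is (175290320, -50861440). Reduce u mod 417: (200, 2120).
General: u = 200 + 417t, v = 2120 - 121t.
u ≥ 0 ⇒ t ≥ 0; v ≥ 0 ⇒ t ≤ 17. So t ∈ [0, 17]: 18 solutions.

18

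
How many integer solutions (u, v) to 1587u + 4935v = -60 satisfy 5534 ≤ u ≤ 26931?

13

gcd(4935, 1587) = 3.
By Bézout, 1587·(709) + 4935·(-228) = 3.
Particular solution: (625, -201).
General solution: u = 625 + 1645t, v = -201 - 529t for integer t.
5534 ≤ 625 + 1645t ≤ 26931 gives t ∈ [3, 15], which is 13 values.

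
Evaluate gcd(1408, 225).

1

gcd(1408, 225) = 1  (1408 = 6·225 + 58, 225 = 3·58 + 51, 58 = 1·51 + 7, 51 = 7·7 + 2, 7 = 3·2 + 1, 2 = 2·1).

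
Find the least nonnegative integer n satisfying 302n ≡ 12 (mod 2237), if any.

gcd(2237, 302) = 1.
1 divides 12, so solutions exist.
By Bézout, 302·(200) + 2237·(-27) = 1.
So 302·(200) ≡ 1 (mod 2237); multiply by 12: n ≡ 2400 (mod 2237).
Smallest nonnegative: n = 2400 mod 2237 = 163.

163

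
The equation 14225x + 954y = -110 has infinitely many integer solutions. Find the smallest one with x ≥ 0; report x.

338

gcd(14225, 954):
  14225 = 14×954 + 869
  954 = 1×869 + 85
  869 = 10×85 + 19
  85 = 4×19 + 9
  19 = 2×9 + 1
  9 = 9×1
so gcd(14225, 954) = 1.
1 divides -110, so solutions exist.
Back-substitute for Bézout coefficients:
  1 = 19 - 2×9
  ... = 14225×(101) + 954×(-1506)
Scale by -110/1 = -110: (x₀, y₀) = (-11110, 165660).
General solution: x = -11110 + 954t, y = 165660 - 14225t for integer t.
x ≥ 0: smallest is -11110 mod 954 = 338 (at t = 12), with y = -5040.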